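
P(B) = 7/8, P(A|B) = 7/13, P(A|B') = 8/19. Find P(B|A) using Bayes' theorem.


P(A) = P(A|B)P(B) + P(A|B')P(B') = 7/13*7/8 + 8/19*1/8 = 1035/1976
P(B|A) = P(A|B)P(B)/P(A) = (49/104)/(1035/1976) = 931/1035

931/1035


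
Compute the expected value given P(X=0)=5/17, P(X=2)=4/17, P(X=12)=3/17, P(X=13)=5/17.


E[X] = sum(x * P(x))
= 0*5/17 + 2*4/17 + 12*3/17 + 13*5/17
= 109/17

109/17


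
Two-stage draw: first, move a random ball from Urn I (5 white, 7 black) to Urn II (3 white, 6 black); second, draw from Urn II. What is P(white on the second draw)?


P(transfer white) = 5/12; P(transfer black) = 7/12
If white transferred: Urn II has 4 white of 10, so P(white|white moved) = 2/5
If black transferred: Urn II has 3 white of 10, so P(white|black moved) = 3/10
By total probability: P(white) = 5/12*2/5 + 7/12*3/10 = 41/120

41/120


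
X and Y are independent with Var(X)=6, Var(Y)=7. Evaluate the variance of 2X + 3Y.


Independence => Cov(X,Y)=0
Var(2X + 3Y) = 2^2*Var(X) + 3^2*Var(Y)
= 4*6 + 9*7 = 87

87


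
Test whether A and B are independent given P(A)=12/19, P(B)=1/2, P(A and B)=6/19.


P(A)*P(B) = 12/19*1/2 = 6/19
P(A∩B) = 6/19, which equals P(A)P(B), so independent

Yes, A and B are independent


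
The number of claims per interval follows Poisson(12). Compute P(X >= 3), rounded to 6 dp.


P(X>=3) = 1 - P(X<=2) = 1 - (e^(-12)*12^0/0! + e^(-12)*12^1/1! + e^(-12)*12^2/2!)
≈ 1 - (0.0000061442 + 0.0000737305 + 0.0004423833)
= 1 - 0.0005222580 = 0.9994777420
≈ 0.999478

0.999478


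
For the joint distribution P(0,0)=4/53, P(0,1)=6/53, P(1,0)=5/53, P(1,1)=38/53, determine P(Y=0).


P(Y=0) = P(0,0)+P(1,0) = 4/53 + 5/53 = 9/53

9/53


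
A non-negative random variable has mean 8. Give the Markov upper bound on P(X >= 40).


Markov: P(X >= a) <= E[X]/a
P(X >= 40) <= 8/40 = 1/5

1/5


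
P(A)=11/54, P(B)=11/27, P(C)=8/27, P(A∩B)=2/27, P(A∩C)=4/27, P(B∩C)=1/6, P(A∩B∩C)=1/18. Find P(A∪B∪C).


P(A∪B∪C) = P(A)+P(B)+P(C) - P(AB)-P(AC)-P(BC) + P(ABC)
= 11/54+11/27+8/27 - 2/27-4/27-1/6 + 1/18
= 31/54

31/54


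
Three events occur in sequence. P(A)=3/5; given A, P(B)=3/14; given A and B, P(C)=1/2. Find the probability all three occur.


P(A∩B∩C) = P(A) * P(B|A) * P(C|A∩B)
= 3/5 * 3/14 * 1/2
= 9/70 * 1/2 = 9/140

9/140


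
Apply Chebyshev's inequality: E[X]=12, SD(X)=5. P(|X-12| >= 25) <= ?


k = 25/5 = 5
Chebyshev: P(|X-mu| >= k*sigma) <= 1/k^2 = 1/5^2 = 1/25

1/25


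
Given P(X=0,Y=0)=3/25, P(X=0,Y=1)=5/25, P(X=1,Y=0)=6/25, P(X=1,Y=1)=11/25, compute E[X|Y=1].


P(Y=1) = 16/25
E[X|Y=1] = (0*5 + 1*11)/16 = 11/16

11/16


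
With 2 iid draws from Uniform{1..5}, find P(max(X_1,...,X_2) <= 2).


P(max <= 2) = P(all X_i <= 2) = (P(X_1 <= 2))^2
= (2/5)^2 = 4/25

4/25


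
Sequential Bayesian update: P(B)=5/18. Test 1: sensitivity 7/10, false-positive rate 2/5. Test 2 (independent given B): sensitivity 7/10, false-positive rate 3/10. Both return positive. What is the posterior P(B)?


After test 1: P(+) = 7/10*5/18 + 2/5*13/18 = 29/60
P(B|+) = (7/36)/(29/60) = 35/87
After test 2 (use post1 as new prior): P(+) = 7/10*35/87 + 3/10*52/87 = 401/870
P(B|+,+) = (49/174)/(401/870) = 245/401

245/401


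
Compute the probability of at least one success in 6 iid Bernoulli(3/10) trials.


P(at least one) = 1 - P(none)
P(none) = (1 - 3/10)^6 = (7/10)^6 = 117649/1000000
P(at least one) = 1 - 117649/1000000 = 882351/1000000

882351/1000000


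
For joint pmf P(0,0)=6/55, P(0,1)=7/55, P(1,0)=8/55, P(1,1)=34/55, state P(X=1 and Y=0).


Read from table: P(X=1, Y=0) = 8/55

8/55


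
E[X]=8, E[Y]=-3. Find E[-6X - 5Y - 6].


E[-6X - 5Y - 6] = -6*E[X] - 5*E[Y] - 6
= (-6)*(8) + (-5)*(-3) + (-6)
= -48 + 15 - 6 = -39

-39


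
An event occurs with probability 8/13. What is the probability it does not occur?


P(A') = 1 - P(A) = 1 - 8/13 = 5/13

5/13


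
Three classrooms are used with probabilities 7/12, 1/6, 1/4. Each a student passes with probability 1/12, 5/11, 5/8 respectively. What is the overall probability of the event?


P(A) = P(A|B1)P(B1) + P(A|B2)P(B2) + P(A|B3)P(B3)
= 1/12*7/12 + 5/11*1/6 + 5/8*1/4
= 7/144 + 5/66 + 5/32 = 889/3168

889/3168


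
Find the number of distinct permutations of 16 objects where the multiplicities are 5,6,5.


16! = 20922789888000
Denominator: 5!=120 * 6!=720 * 5!=120
Coefficient = 20922789888000 / 10368000 = 2018016

2018016


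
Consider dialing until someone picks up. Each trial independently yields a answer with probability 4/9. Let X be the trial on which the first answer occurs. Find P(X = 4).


P(X=4) = (1-p)^3 * p = (5/9)^3 * 4/9
= 125/729 * 4/9 = 500/6561

500/6561


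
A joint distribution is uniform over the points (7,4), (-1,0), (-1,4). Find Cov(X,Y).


E[X]=5/3, E[Y]=8/3, E[XY]=8
Cov(X,Y) = E[XY] - E[X]E[Y] = 8 - 5/3*8/3 = 32/9

32/9


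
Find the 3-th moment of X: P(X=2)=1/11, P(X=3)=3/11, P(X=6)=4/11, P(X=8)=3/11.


E[X^3] = sum(x^3 * P(x))
= 8*1/11 + 27*3/11 + 216*4/11 + 512*3/11
= 2489/11

2489/11


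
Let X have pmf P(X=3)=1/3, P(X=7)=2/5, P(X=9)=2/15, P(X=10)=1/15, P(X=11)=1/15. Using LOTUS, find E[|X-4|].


E[|X-4|] = sum(g(x)*P(x))
= 1*1/3 + 3*2/5 + 5*2/15 + 6*1/15 + 7*1/15
= 46/15

46/15


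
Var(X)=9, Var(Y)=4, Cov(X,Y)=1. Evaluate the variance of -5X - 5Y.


Var(-5X - 5Y) = (-5)^2*Var(X) + (-5)^2*Var(Y) + 2*(-5)*(-5)*Cov(X,Y)
= 25*9 + 25*4 + 50*1
= 225 + 100 + 50 = 375

375


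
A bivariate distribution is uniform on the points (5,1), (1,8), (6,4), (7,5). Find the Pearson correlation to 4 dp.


Cov(X,Y) = -3.3750, Var(X) = 5.1875, Var(Y) = 6.2500
rho = Cov/(sqrt(VarX)*sqrt(VarY)) = -0.5927

-0.5927


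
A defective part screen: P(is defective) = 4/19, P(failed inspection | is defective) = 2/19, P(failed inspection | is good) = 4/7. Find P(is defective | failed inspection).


P(A) = P(A|B)P(B) + P(A|B')P(B') = 2/19*4/19 + 4/7*15/19 = 1196/2527
P(B|A) = P(A|B)P(B)/P(A) = (8/361)/(1196/2527) = 14/299

14/299


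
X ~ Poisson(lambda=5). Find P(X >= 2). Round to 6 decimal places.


P(X>=2) = 1 - P(X<=1) = 1 - (e^(-5)*5^0/0! + e^(-5)*5^1/1!)
≈ 1 - (0.0067379470 + 0.0336897350)
= 1 - 0.0404276820 = 0.9595723180
≈ 0.959572

0.959572


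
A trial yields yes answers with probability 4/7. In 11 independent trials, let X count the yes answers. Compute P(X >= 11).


P(X>=11) = P(X=11)
= 4194304/1977326743
= 4194304/1977326743

4194304/1977326743


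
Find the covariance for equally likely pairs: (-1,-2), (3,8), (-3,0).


E[X]=-1/3, E[Y]=2, E[XY]=26/3
Cov(X,Y) = E[XY] - E[X]E[Y] = 26/3 + 1/3*2 = 28/3

28/3


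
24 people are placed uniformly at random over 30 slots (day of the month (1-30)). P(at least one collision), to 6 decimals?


P(all different) = prod((30-i)/30 for i=0..23) = 0.000001
P(at least one match) = 1 - 0.000001 = 0.999999

0.999999


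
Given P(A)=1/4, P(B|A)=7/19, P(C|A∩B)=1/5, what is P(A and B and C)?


P(A∩B∩C) = P(A) * P(B|A) * P(C|A∩B)
= 1/4 * 7/19 * 1/5
= 7/76 * 1/5 = 7/380

7/380


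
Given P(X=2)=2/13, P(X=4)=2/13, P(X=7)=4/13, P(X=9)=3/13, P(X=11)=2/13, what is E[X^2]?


E[X^2] = sum(g(x)*P(x))
= 4*2/13 + 16*2/13 + 49*4/13 + 81*3/13 + 121*2/13
= 721/13

721/13


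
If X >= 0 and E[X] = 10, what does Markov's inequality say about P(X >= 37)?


Markov: P(X >= a) <= E[X]/a
P(X >= 37) <= 10/37

10/37


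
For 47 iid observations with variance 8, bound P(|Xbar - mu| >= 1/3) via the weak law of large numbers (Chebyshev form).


Var(Xbar) = Var(X)/n = 8/47
Chebyshev: P(|Xbar-mu| >= 1/3) <= Var(Xbar)/(1/3)^2 = (8/47)/(1/9) = 72/47
Bound exceeds 1, so trivial bound: 1

1


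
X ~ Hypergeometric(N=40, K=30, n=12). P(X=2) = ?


P(X=2) = C(30,2)*C(10,10) / C(40,12)
= 435*1 / 5586853480
= 435/5586853480 = 3/38530024

3/38530024


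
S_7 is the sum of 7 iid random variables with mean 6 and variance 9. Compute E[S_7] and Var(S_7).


E[S_n] = n*mu = 7*6 = 42
Var(S_n) = n*sigma^2 = 7*9 = 63

E[S_7]=42, Var(S_7)=63


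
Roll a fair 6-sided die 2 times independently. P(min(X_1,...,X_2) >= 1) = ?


P(min >= 1) = P(all X_i >= 1) = (P(X_1 >= 1))^2
= (6/6)^2 = 1^2 = 1

1


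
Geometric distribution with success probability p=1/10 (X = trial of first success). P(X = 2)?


P(X=2) = (1-p)^1 * p = (9/10)^1 * 1/10
= 9/10 * 1/10 = 9/100

9/100


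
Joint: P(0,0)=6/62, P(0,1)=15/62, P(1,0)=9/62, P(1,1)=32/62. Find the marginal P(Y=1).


P(Y=1) = P(0,1)+P(1,1) = 15/62 + 32/62 = 47/62

47/62


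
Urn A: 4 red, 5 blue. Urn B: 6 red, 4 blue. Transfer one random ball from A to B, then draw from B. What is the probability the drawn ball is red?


P(transfer red) = 4/9; P(transfer blue) = 5/9
If red transferred: Urn II has 7 red of 11, so P(red|red moved) = 7/11
If blue transferred: Urn II has 6 red of 11, so P(red|blue moved) = 6/11
By total probability: P(red) = 4/9*7/11 + 5/9*6/11 = 58/99

58/99


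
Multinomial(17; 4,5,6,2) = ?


17! = 355687428096000
Denominator: 4!=24 * 5!=120 * 6!=720 * 2!=2
Coefficient = 355687428096000 / 4147200 = 85765680

85765680


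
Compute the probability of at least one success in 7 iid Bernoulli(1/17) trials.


P(at least one) = 1 - P(none)
P(none) = (1 - 1/17)^7 = (16/17)^7 = 268435456/410338673
P(at least one) = 1 - 268435456/410338673 = 141903217/410338673

141903217/410338673


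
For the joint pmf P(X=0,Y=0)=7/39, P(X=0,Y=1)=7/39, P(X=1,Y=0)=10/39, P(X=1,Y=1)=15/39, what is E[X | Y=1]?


P(Y=1) = 22/39
E[X|Y=1] = (0*7 + 1*15)/22 = 15/22

15/22


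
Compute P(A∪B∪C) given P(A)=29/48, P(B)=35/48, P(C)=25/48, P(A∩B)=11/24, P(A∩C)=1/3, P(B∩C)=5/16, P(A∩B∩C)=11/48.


P(A∪B∪C) = P(A)+P(B)+P(C) - P(AB)-P(AC)-P(BC) + P(ABC)
= 29/48+35/48+25/48 - 11/24-1/3-5/16 + 11/48
= 47/48

47/48


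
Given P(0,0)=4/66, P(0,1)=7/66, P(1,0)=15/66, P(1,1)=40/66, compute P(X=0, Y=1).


Read from table: P(X=0, Y=1) = 7/66

7/66


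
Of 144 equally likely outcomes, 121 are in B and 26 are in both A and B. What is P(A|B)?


P(A|B) = P(A∩B)/P(B) = (26/144)/(121/144) = 26/121

26/121


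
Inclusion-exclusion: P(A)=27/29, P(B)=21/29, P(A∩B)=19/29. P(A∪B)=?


P(A∪B) = P(A) + P(B) - P(A∩B)
= 27/29 + 21/29 - 19/29 = 1

1


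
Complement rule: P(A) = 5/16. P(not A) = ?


P(A') = 1 - P(A) = 1 - 5/16 = 11/16

11/16


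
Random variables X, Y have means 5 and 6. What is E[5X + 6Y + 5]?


E[5X + 6Y + 5] = 5*E[X] + 6*E[Y] + 5
= (5)*(5) + (6)*(6) + (5)
= 25 + 36 + 5 = 66

66


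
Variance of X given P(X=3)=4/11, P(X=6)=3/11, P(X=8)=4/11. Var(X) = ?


E[X] = 62/11, E[X^2] = 400/11
Var(X) = E[X^2] - (E[X])^2 = 400/11 - (62/11)^2 = 556/121

556/121


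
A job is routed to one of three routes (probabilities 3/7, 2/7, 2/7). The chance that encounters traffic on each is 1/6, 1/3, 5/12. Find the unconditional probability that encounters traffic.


P(A) = P(A|B1)P(B1) + P(A|B2)P(B2) + P(A|B3)P(B3)
= 1/6*3/7 + 1/3*2/7 + 5/12*2/7
= 1/14 + 2/21 + 5/42 = 2/7

2/7


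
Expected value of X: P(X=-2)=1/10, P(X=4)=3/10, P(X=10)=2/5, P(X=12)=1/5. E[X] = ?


E[X] = sum(x * P(x))
= -2*1/10 + 4*3/10 + 10*2/5 + 12*1/5
= 37/5

37/5


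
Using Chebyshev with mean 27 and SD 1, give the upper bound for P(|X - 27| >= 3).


k = 3/1 = 3
Chebyshev: P(|X-mu| >= k*sigma) <= 1/k^2 = 1/3^2 = 1/9

1/9


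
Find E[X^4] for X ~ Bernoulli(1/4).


For Bernoulli: X in {0,1}
E[X^4] = 0^4*(1-1/4) + 1^4*1/4 = 1/4

1/4


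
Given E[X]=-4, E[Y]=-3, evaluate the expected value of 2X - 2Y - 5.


E[2X - 2Y - 5] = 2*E[X] - 2*E[Y] - 5
= (2)*(-4) + (-2)*(-3) + (-5)
= -8 + 6 - 5 = -7

-7


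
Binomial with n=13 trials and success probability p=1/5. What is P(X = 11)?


P(X=11) = C(13,11) * p^11 * (1-p)^2
= 78 * 1/48828125 * 16/25
= 1248/1220703125

1248/1220703125


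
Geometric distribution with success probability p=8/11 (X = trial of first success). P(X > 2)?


P(X > 2) = P(first 2 trials all fail) = (1-p)^2 = (3/11)^2 = 9/121

9/121


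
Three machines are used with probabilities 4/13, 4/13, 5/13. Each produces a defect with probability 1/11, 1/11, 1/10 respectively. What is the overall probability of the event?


P(A) = P(A|B1)P(B1) + P(A|B2)P(B2) + P(A|B3)P(B3)
= 1/11*4/13 + 1/11*4/13 + 1/10*5/13
= 4/143 + 4/143 + 1/26 = 27/286

27/286


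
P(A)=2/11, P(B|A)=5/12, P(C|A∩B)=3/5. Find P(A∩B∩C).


P(A∩B∩C) = P(A) * P(B|A) * P(C|A∩B)
= 2/11 * 5/12 * 3/5
= 5/66 * 3/5 = 1/22

1/22


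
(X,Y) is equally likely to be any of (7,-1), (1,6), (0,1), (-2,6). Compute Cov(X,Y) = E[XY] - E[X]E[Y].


E[X]=3/2, E[Y]=3, E[XY]=-13/4
Cov(X,Y) = E[XY] - E[X]E[Y] = -13/4 - 3/2*3 = -31/4

-31/4


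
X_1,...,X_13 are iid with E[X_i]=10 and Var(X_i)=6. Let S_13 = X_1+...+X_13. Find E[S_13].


E[S_n] = n*E[X_1] = 13*10 = 130

130


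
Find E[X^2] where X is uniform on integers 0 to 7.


E[X^2] = (1/8) * sum(x^2 for x=0..7)
= 140/8 = 35/2

35/2


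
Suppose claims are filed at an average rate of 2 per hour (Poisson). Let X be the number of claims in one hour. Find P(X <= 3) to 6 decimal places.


P(X<=3) = e^(-2)*2^0/0! + e^(-2)*2^1/1! + e^(-2)*2^2/2! + e^(-2)*2^3/3!
≈ 0.1353352832 + 0.2706705665 + 0.2706705665 + 0.1804470443
= 0.8571234605
≈ 0.857123

0.857123


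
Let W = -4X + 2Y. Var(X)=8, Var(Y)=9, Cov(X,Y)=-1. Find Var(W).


Var(-4X + 2Y) = (-4)^2*Var(X) + 2^2*Var(Y) + 2*(-4)*2*Cov(X,Y)
= 16*8 + 4*9 - 16*(-1)
= 128 + 36 + 16 = 180

180


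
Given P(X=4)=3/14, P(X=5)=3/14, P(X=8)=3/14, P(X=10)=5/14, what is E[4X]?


E[4X] = sum(g(x)*P(x))
= 16*3/14 + 20*3/14 + 32*3/14 + 40*5/14
= 202/7

202/7


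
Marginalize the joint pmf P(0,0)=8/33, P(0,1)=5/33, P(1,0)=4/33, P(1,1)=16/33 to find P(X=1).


P(X=1) = P(1,0)+P(1,1) = 4/33 + 16/33 = 20/33

20/33


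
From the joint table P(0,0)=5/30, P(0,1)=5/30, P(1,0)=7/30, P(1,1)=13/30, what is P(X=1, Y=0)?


Read from table: P(X=1, Y=0) = 7/30

7/30


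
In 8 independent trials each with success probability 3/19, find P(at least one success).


P(at least one) = 1 - P(none)
P(none) = (1 - 3/19)^8 = (16/19)^8 = 4294967296/16983563041
P(at least one) = 1 - 4294967296/16983563041 = 12688595745/16983563041

12688595745/16983563041


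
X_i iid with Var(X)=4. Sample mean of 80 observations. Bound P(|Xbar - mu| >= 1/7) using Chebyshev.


Var(Xbar) = Var(X)/n = 4/80
Chebyshev: P(|Xbar-mu| >= 1/7) <= Var(Xbar)/(1/7)^2 = (1/20)/(1/49) = 49/20
Bound exceeds 1, so trivial bound: 1

1


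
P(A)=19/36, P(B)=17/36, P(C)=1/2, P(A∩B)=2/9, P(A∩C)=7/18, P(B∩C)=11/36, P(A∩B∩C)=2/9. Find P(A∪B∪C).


P(A∪B∪C) = P(A)+P(B)+P(C) - P(AB)-P(AC)-P(BC) + P(ABC)
= 19/36+17/36+1/2 - 2/9-7/18-11/36 + 2/9
= 29/36

29/36


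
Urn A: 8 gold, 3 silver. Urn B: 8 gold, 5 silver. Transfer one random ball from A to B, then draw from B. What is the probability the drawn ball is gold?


P(transfer gold) = 8/11; P(transfer silver) = 3/11
If gold transferred: Urn II has 9 gold of 14, so P(gold|gold moved) = 9/14
If silver transferred: Urn II has 8 gold of 14, so P(gold|silver moved) = 4/7
By total probability: P(gold) = 8/11*9/14 + 3/11*4/7 = 48/77

48/77


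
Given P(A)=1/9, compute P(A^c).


P(A') = 1 - P(A) = 1 - 1/9 = 8/9

8/9


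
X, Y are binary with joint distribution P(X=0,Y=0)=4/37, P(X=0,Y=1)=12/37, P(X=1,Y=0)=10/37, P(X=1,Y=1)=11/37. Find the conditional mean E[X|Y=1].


P(Y=1) = 23/37
E[X|Y=1] = (0*12 + 1*11)/23 = 11/23

11/23


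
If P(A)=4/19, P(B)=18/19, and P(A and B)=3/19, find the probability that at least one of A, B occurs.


P(A∪B) = P(A) + P(B) - P(A∩B)
= 4/19 + 18/19 - 3/19 = 1

1


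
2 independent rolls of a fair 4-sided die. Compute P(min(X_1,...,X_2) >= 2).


P(min >= 2) = P(all X_i >= 2) = (P(X_1 >= 2))^2
= (3/4)^2 = 9/16

9/16


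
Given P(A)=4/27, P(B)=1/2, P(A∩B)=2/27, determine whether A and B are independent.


P(A)*P(B) = 4/27*1/2 = 2/27
P(A∩B) = 2/27, which equals P(A)P(B), so independent

Yes, A and B are independent


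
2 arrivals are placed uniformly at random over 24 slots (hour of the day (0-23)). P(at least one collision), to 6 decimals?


P(all different) = prod((24-i)/24 for i=0..1) = 0.958333
P(at least one match) = 1 - 0.958333 = 0.041667

0.041667


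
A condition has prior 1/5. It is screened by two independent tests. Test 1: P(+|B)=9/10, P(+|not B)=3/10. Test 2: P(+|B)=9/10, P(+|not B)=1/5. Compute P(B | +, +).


After test 1: P(+) = 9/10*1/5 + 3/10*4/5 = 21/50
P(B|+) = (9/50)/(21/50) = 3/7
After test 2 (use post1 as new prior): P(+) = 9/10*3/7 + 1/5*4/7 = 1/2
P(B|+,+) = (27/70)/(1/2) = 27/35

27/35


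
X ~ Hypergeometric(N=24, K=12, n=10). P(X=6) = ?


P(X=6) = C(12,6)*C(12,4) / C(24,10)
= 924*495 / 1961256
= 457380/1961256 = 3465/14858

3465/14858


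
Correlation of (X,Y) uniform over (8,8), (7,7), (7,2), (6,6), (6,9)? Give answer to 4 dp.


Cov(X,Y) = -0.1200, Var(X) = 0.5600, Var(Y) = 5.8400
rho = Cov/(sqrt(VarX)*sqrt(VarY)) = -0.0664

-0.0664


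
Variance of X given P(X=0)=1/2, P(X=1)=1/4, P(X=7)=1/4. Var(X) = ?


E[X] = 2, E[X^2] = 25/2
Var(X) = E[X^2] - (E[X])^2 = 25/2 - (2)^2 = 17/2

17/2


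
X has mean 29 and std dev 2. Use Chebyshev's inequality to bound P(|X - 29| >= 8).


k = 8/2 = 4
Chebyshev: P(|X-mu| >= k*sigma) <= 1/k^2 = 1/4^2 = 1/16

1/16


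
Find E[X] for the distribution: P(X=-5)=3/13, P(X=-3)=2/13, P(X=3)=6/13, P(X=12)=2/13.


E[X] = sum(x * P(x))
= -5*3/13 - 3*2/13 + 3*6/13 + 12*2/13
= 21/13

21/13


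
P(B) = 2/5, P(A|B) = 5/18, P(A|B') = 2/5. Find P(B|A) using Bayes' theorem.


P(A) = P(A|B)P(B) + P(A|B')P(B') = 5/18*2/5 + 2/5*3/5 = 79/225
P(B|A) = P(A|B)P(B)/P(A) = (1/9)/(79/225) = 25/79

25/79


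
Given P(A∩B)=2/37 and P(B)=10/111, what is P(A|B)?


P(A|B) = P(A∩B)/P(B) = (6/111)/(10/111) = 6/10 = 3/5

3/5


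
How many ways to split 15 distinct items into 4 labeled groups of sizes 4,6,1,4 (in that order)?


15! = 1307674368000
Denominator: 4!=24 * 6!=720 * 1!=1 * 4!=24
Coefficient = 1307674368000 / 414720 = 3153150

3153150


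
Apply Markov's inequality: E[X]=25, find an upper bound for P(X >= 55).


Markov: P(X >= a) <= E[X]/a
P(X >= 55) <= 25/55 = 5/11

5/11


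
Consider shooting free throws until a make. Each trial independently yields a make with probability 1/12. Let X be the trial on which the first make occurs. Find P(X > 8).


P(X > 8) = P(first 8 trials all fail) = (1-p)^8 = (11/12)^8 = 214358881/429981696

214358881/429981696


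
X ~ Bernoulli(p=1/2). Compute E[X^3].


For Bernoulli: X in {0,1}
E[X^3] = 0^3*(1-1/2) + 1^3*1/2 = 1/2

1/2


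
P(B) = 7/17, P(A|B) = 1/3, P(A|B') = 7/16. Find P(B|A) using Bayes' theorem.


P(A) = P(A|B)P(B) + P(A|B')P(B') = 1/3*7/17 + 7/16*10/17 = 161/408
P(B|A) = P(A|B)P(B)/P(A) = (7/51)/(161/408) = 8/23

8/23


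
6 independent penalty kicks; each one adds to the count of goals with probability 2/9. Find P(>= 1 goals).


P(at least one) = 1 - P(none)
P(none) = (1 - 2/9)^6 = (7/9)^6 = 117649/531441
P(at least one) = 1 - 117649/531441 = 413792/531441

413792/531441


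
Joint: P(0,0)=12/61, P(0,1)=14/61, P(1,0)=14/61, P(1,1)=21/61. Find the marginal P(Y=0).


P(Y=0) = P(0,0)+P(1,0) = 12/61 + 14/61 = 26/61

26/61


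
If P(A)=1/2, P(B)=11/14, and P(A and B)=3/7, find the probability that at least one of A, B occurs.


P(A∪B) = P(A) + P(B) - P(A∩B)
= 1/2 + 11/14 - 3/7 = 6/7

6/7


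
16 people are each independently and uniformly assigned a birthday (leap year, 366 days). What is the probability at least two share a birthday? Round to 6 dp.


P(all different) = prod((366-i)/366 for i=0..15) = 0.717059
P(at least one match) = 1 - 0.717059 = 0.282941

0.282941


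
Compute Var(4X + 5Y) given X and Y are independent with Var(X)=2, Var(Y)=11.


Independence => Cov(X,Y)=0
Var(4X + 5Y) = 4^2*Var(X) + 5^2*Var(Y)
= 16*2 + 25*11 = 307

307


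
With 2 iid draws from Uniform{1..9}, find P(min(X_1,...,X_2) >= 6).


P(min >= 6) = P(all X_i >= 6) = (P(X_1 >= 6))^2
= (4/9)^2 = 16/81

16/81


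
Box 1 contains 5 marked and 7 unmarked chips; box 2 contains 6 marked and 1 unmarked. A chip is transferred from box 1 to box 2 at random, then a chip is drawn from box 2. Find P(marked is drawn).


P(transfer marked) = 5/12; P(transfer unmarked) = 7/12
If marked transferred: Urn II has 7 marked of 8, so P(marked|marked moved) = 7/8
If unmarked transferred: Urn II has 6 marked of 8, so P(marked|unmarked moved) = 3/4
By total probability: P(marked) = 5/12*7/8 + 7/12*3/4 = 77/96

77/96


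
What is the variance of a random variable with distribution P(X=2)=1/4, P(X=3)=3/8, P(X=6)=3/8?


E[X] = 31/8, E[X^2] = 143/8
Var(X) = E[X^2] - (E[X])^2 = 143/8 - (31/8)^2 = 183/64

183/64


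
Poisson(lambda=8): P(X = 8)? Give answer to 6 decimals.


P(X=8) = e^(-8) * 8^8 / 8!
≈ 0.0003354626279 * 16777216 / 40320
≈ 0.139587

0.139587


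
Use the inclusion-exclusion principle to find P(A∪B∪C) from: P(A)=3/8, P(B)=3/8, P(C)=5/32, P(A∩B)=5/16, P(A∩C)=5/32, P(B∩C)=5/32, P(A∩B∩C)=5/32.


P(A∪B∪C) = P(A)+P(B)+P(C) - P(AB)-P(AC)-P(BC) + P(ABC)
= 3/8+3/8+5/32 - 5/16-5/32-5/32 + 5/32
= 7/16

7/16


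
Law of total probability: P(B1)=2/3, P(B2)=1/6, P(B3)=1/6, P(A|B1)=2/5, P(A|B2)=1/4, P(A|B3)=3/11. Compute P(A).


P(A) = P(A|B1)P(B1) + P(A|B2)P(B2) + P(A|B3)P(B3)
= 2/5*2/3 + 1/4*1/6 + 3/11*1/6
= 4/15 + 1/24 + 1/22 = 467/1320

467/1320


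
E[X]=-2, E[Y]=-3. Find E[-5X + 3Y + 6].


E[-5X + 3Y + 6] = -5*E[X] + 3*E[Y] + 6
= (-5)*(-2) + (3)*(-3) + (6)
= 10 - 9 + 6 = 7

7


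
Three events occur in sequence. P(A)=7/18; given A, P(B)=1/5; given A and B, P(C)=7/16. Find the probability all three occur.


P(A∩B∩C) = P(A) * P(B|A) * P(C|A∩B)
= 7/18 * 1/5 * 7/16
= 7/90 * 7/16 = 49/1440

49/1440


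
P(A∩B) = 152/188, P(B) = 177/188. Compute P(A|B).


P(A|B) = P(A∩B)/P(B) = (152/188)/(177/188) = 152/177

152/177


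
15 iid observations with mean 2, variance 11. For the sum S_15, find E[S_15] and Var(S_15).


E[S_n] = n*mu = 15*2 = 30
Var(S_n) = n*sigma^2 = 15*11 = 165

E[S_15]=30, Var(S_15)=165


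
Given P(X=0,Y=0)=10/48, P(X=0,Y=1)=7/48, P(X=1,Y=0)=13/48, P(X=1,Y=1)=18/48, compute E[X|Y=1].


P(Y=1) = 25/48
E[X|Y=1] = (0*7 + 1*18)/25 = 18/25

18/25


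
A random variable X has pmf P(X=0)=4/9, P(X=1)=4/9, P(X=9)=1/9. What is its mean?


E[X] = sum(x * P(x))
= 0*4/9 + 1*4/9 + 9*1/9
= 13/9

13/9


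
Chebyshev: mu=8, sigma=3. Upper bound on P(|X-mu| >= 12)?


k = 12/3 = 4
Chebyshev: P(|X-mu| >= k*sigma) <= 1/k^2 = 1/4^2 = 1/16

1/16


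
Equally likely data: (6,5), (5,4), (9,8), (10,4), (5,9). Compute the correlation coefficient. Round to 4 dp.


Cov(X,Y) = -0.6000, Var(X) = 4.4000, Var(Y) = 4.4000
rho = Cov/(sqrt(VarX)*sqrt(VarY)) = -0.1364

-0.1364


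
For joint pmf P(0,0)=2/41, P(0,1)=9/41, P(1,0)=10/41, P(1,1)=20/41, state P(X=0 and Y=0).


Read from table: P(X=0, Y=0) = 2/41

2/41


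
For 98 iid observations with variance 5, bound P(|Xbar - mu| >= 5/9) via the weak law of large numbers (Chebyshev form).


Var(Xbar) = Var(X)/n = 5/98
Chebyshev: P(|Xbar-mu| >= 5/9) <= Var(Xbar)/(5/9)^2 = (5/98)/(25/81) = 81/490

81/490


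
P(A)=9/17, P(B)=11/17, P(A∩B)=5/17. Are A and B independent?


P(A)*P(B) = 9/17*11/17 = 99/289
P(A∩B) = 5/17 != 99/289, so not independent

No, A and B are not independent


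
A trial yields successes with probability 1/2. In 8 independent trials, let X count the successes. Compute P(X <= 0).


P(X<=0) = P(X=0)
= 1/256
= 1/256

1/256


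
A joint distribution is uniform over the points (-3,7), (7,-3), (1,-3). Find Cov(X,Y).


E[X]=5/3, E[Y]=1/3, E[XY]=-15
Cov(X,Y) = E[XY] - E[X]E[Y] = -15 - 5/3*1/3 = -140/9

-140/9


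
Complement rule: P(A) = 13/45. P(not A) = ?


P(A') = 1 - P(A) = 1 - 13/45 = 32/45

32/45


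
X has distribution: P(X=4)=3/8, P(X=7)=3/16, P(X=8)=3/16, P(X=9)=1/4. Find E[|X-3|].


E[|X-3|] = sum(g(x)*P(x))
= 1*3/8 + 4*3/16 + 5*3/16 + 6*1/4
= 57/16

57/16


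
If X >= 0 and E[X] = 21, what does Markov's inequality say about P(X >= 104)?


Markov: P(X >= a) <= E[X]/a
P(X >= 104) <= 21/104

21/104


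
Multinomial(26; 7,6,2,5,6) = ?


26! = 403291461126605635584000000
Denominator: 7!=5040 * 6!=720 * 2!=2 * 5!=120 * 6!=720
Coefficient = 403291461126605635584000000 / 627056640000 = 643149973065600

643149973065600


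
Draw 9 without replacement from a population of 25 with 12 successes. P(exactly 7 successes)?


P(X=7) = C(12,7)*C(13,2) / C(25,9)
= 792*78 / 2042975
= 61776/2042975 = 5616/185725

5616/185725


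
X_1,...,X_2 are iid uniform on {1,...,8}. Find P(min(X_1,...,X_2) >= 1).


P(min >= 1) = P(all X_i >= 1) = (P(X_1 >= 1))^2
= (8/8)^2 = 1^2 = 1

1


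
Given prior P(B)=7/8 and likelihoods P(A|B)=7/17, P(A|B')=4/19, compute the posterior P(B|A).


P(A) = P(A|B)P(B) + P(A|B')P(B') = 7/17*7/8 + 4/19*1/8 = 999/2584
P(B|A) = P(A|B)P(B)/P(A) = (49/136)/(999/2584) = 931/999

931/999


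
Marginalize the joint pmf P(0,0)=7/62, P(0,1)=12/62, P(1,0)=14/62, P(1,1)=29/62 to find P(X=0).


P(X=0) = P(0,0)+P(0,1) = 7/62 + 12/62 = 19/62

19/62


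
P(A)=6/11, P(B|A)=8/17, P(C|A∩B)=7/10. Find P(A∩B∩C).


P(A∩B∩C) = P(A) * P(B|A) * P(C|A∩B)
= 6/11 * 8/17 * 7/10
= 48/187 * 7/10 = 168/935

168/935


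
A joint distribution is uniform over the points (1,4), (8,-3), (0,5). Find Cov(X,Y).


E[X]=3, E[Y]=2, E[XY]=-20/3
Cov(X,Y) = E[XY] - E[X]E[Y] = -20/3 - 3*2 = -38/3

-38/3


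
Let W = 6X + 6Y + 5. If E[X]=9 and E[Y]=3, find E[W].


E[6X + 6Y + 5] = 6*E[X] + 6*E[Y] + 5
= (6)*(9) + (6)*(3) + (5)
= 54 + 18 + 5 = 77

77


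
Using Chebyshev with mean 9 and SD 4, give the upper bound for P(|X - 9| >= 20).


k = 20/4 = 5
Chebyshev: P(|X-mu| >= k*sigma) <= 1/k^2 = 1/5^2 = 1/25

1/25


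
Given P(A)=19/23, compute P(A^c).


P(A') = 1 - P(A) = 1 - 19/23 = 4/23

4/23


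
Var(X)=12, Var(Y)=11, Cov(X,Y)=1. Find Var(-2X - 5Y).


Var(-2X - 5Y) = (-2)^2*Var(X) + (-5)^2*Var(Y) + 2*(-2)*(-5)*Cov(X,Y)
= 4*12 + 25*11 + 20*1
= 48 + 275 + 20 = 343

343


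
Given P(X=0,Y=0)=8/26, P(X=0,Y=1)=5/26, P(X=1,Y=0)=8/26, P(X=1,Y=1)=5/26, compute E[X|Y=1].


P(Y=1) = 10/26
E[X|Y=1] = (0*5 + 1*5)/10 = 5/10 = 1/2

1/2


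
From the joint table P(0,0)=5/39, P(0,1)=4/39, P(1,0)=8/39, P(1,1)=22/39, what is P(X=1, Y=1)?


Read from table: P(X=1, Y=1) = 22/39

22/39


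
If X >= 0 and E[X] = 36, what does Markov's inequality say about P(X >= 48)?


Markov: P(X >= a) <= E[X]/a
P(X >= 48) <= 36/48 = 3/4

3/4


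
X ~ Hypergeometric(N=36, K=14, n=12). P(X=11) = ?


P(X=11) = C(14,11)*C(22,1) / C(36,12)
= 364*22 / 1251677700
= 8008/1251677700 = 22/3438675

22/3438675


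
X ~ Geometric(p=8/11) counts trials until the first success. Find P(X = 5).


P(X=5) = (1-p)^4 * p = (3/11)^4 * 8/11
= 81/14641 * 8/11 = 648/161051

648/161051


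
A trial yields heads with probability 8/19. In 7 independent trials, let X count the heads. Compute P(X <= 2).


P(X<=2) = P(X=0) + P(X=1) + P(X=2)
= 19487171/893871739 + 99207416/893871739 + 216452544/893871739
= 335147131/893871739

335147131/893871739


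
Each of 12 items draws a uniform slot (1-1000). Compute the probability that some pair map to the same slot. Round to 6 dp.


P(all different) = prod((1000-i)/1000 for i=0..11) = 0.935893
P(at least one match) = 1 - 0.935893 = 0.064107

0.064107


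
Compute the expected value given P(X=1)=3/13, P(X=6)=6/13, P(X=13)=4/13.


E[X] = sum(x * P(x))
= 1*3/13 + 6*6/13 + 13*4/13
= 7

7


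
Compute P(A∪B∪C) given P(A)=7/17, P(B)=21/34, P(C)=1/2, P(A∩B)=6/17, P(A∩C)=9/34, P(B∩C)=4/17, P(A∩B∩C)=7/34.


P(A∪B∪C) = P(A)+P(B)+P(C) - P(AB)-P(AC)-P(BC) + P(ABC)
= 7/17+21/34+1/2 - 6/17-9/34-4/17 + 7/34
= 15/17

15/17


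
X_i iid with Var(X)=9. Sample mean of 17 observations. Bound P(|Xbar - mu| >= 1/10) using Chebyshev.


Var(Xbar) = Var(X)/n = 9/17
Chebyshev: P(|Xbar-mu| >= 1/10) <= Var(Xbar)/(1/10)^2 = (9/17)/(1/100) = 900/17
Bound exceeds 1, so trivial bound: 1

1


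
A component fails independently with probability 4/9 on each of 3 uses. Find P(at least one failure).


P(at least one) = 1 - P(none)
P(none) = (1 - 4/9)^3 = (5/9)^3 = 125/729
P(at least one) = 1 - 125/729 = 604/729

604/729


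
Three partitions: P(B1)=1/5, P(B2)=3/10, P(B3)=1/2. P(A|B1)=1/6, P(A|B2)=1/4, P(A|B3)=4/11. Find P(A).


P(A) = P(A|B1)P(B1) + P(A|B2)P(B2) + P(A|B3)P(B3)
= 1/6*1/5 + 1/4*3/10 + 4/11*1/2
= 1/30 + 3/40 + 2/11 = 383/1320

383/1320


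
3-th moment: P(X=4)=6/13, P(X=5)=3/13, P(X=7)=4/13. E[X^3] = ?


E[X^3] = sum(x^3 * P(x))
= 64*6/13 + 125*3/13 + 343*4/13
= 2131/13

2131/13


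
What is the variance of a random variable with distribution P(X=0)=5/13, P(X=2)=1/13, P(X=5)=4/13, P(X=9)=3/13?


E[X] = 49/13, E[X^2] = 347/13
Var(X) = E[X^2] - (E[X])^2 = 347/13 - (49/13)^2 = 2110/169

2110/169


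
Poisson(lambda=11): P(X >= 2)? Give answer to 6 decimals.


P(X>=2) = 1 - P(X<=1) = 1 - (e^(-11)*11^0/0! + e^(-11)*11^1/1!)
≈ 1 - (0.0000167017 + 0.0001837187)
= 1 - 0.0002004204 = 0.9997995796
≈ 0.999800

0.999800


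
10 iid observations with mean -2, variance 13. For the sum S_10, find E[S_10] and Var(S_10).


E[S_n] = n*mu = 10*-2 = -20
Var(S_n) = n*sigma^2 = 10*13 = 130

E[S_10]=-20, Var(S_10)=130


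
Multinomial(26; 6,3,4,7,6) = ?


26! = 403291461126605635584000000
Denominator: 6!=720 * 3!=6 * 4!=24 * 7!=5040 * 6!=720
Coefficient = 403291461126605635584000000 / 376233984000 = 1071916621776000

1071916621776000


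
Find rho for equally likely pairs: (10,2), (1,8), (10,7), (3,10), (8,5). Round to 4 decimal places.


Cov(X,Y) = -7.3600, Var(X) = 13.8400, Var(Y) = 7.4400
rho = Cov/(sqrt(VarX)*sqrt(VarY)) = -0.7253

-0.7253


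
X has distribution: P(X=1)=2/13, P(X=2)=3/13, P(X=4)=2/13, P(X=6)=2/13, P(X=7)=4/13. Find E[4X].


E[4X] = sum(g(x)*P(x))
= 4*2/13 + 8*3/13 + 16*2/13 + 24*2/13 + 28*4/13
= 224/13

224/13


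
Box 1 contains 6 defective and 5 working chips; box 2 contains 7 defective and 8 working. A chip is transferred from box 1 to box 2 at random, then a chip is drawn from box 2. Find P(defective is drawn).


P(transfer defective) = 6/11; P(transfer working) = 5/11
If defective transferred: Urn II has 8 defective of 16, so P(defective|defective moved) = 1/2
If working transferred: Urn II has 7 defective of 16, so P(defective|working moved) = 7/16
By total probability: P(defective) = 6/11*1/2 + 5/11*7/16 = 83/176

83/176


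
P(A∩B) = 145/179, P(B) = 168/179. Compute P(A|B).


P(A|B) = P(A∩B)/P(B) = (145/179)/(168/179) = 145/168

145/168


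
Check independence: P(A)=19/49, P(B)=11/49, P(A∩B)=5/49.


P(A)*P(B) = 19/49*11/49 = 209/2401
P(A∩B) = 5/49 != 209/2401, so not independent

No, A and B are not independent


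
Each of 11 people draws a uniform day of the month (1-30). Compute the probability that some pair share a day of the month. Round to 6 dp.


P(all different) = prod((30-i)/30 for i=0..10) = 0.123093
P(at least one match) = 1 - 0.123093 = 0.876907

0.876907


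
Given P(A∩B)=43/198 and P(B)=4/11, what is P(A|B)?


P(A|B) = P(A∩B)/P(B) = (43/198)/(72/198) = 43/72

43/72


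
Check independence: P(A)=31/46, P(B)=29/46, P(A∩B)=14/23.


P(A)*P(B) = 31/46*29/46 = 899/2116
P(A∩B) = 14/23 != 899/2116, so not independent

No, A and B are not independent


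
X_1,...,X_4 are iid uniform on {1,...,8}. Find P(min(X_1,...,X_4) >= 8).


P(min >= 8) = P(all X_i >= 8) = (P(X_1 >= 8))^4
= (1/8)^4 = 1/4096

1/4096


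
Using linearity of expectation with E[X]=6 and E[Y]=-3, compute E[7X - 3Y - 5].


E[7X - 3Y - 5] = 7*E[X] - 3*E[Y] - 5
= (7)*(6) + (-3)*(-3) + (-5)
= 42 + 9 - 5 = 46

46


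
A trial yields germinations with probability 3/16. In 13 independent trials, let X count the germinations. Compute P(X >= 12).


P(X>=12) = P(X=12) + P(X=13)
= 89813529/4503599627370496 + 1594323/4503599627370496
= 22851963/1125899906842624

22851963/1125899906842624


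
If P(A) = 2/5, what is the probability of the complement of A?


P(A') = 1 - P(A) = 1 - 2/5 = 3/5

3/5


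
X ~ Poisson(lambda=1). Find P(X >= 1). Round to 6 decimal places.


P(X>=1) = 1 - P(X<=0) = 1 - (e^(-1)*1^0/0!)
≈ 1 - 0.3678794412 = 0.6321205588
≈ 0.632121

0.632121


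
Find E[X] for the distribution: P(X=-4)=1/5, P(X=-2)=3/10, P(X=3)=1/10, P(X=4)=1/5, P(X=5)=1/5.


E[X] = sum(x * P(x))
= -4*1/5 - 2*3/10 + 3*1/10 + 4*1/5 + 5*1/5
= 7/10

7/10


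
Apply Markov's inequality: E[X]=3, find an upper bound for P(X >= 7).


Markov: P(X >= a) <= E[X]/a
P(X >= 7) <= 3/7

3/7


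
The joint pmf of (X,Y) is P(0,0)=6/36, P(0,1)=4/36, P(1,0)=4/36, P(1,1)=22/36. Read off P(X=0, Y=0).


Read from table: P(X=0, Y=0) = 6/36 = 1/6

1/6


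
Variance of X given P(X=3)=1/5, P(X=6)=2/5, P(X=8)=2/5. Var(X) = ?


E[X] = 31/5, E[X^2] = 209/5
Var(X) = E[X^2] - (E[X])^2 = 209/5 - (31/5)^2 = 84/25

84/25


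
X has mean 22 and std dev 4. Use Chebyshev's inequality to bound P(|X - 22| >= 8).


k = 8/4 = 2
Chebyshev: P(|X-mu| >= k*sigma) <= 1/k^2 = 1/2^2 = 1/4

1/4


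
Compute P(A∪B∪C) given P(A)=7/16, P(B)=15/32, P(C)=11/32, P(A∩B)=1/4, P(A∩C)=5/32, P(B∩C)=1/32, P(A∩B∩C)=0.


P(A∪B∪C) = P(A)+P(B)+P(C) - P(AB)-P(AC)-P(BC) + P(ABC)
= 7/16+15/32+11/32 - 1/4-5/32-1/32 + 0
= 13/16

13/16


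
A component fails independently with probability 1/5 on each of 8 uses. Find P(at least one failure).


P(at least one) = 1 - P(none)
P(none) = (1 - 1/5)^8 = (4/5)^8 = 65536/390625
P(at least one) = 1 - 65536/390625 = 325089/390625

325089/390625


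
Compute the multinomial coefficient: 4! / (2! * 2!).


4! = 24
Denominator: 2!=2 * 2!=2
Coefficient = 24 / 4 = 6

6


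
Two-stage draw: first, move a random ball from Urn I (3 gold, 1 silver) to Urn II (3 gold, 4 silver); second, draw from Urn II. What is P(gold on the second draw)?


P(transfer gold) = 3/4; P(transfer silver) = 1/4
If gold transferred: Urn II has 4 gold of 8, so P(gold|gold moved) = 1/2
If silver transferred: Urn II has 3 gold of 8, so P(gold|silver moved) = 3/8
By total probability: P(gold) = 3/4*1/2 + 1/4*3/8 = 15/32

15/32


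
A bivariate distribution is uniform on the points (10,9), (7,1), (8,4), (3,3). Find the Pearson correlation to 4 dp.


Cov(X,Y) = 4.7500, Var(X) = 6.5000, Var(Y) = 8.6875
rho = Cov/(sqrt(VarX)*sqrt(VarY)) = 0.6321

0.6321


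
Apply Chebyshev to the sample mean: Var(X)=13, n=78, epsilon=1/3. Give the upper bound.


Var(Xbar) = Var(X)/n = 13/78
Chebyshev: P(|Xbar-mu| >= 1/3) <= Var(Xbar)/(1/3)^2 = (1/6)/(1/9) = 3/2
Bound exceeds 1, so trivial bound: 1

1


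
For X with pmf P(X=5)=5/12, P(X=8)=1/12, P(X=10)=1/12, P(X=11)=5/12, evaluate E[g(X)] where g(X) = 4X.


E[4X] = sum(g(x)*P(x))
= 20*5/12 + 32*1/12 + 40*1/12 + 44*5/12
= 98/3

98/3


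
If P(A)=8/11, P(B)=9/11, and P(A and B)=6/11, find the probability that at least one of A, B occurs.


P(A∪B) = P(A) + P(B) - P(A∩B)
= 8/11 + 9/11 - 6/11 = 1

1


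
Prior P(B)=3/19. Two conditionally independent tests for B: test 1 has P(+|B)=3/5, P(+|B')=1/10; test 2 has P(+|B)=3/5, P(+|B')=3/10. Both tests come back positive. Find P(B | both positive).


After test 1: P(+) = 3/5*3/19 + 1/10*16/19 = 17/95
P(B|+) = (9/95)/(17/95) = 9/17
After test 2 (use post1 as new prior): P(+) = 3/5*9/17 + 3/10*8/17 = 39/85
P(B|+,+) = (27/85)/(39/85) = 9/13

9/13


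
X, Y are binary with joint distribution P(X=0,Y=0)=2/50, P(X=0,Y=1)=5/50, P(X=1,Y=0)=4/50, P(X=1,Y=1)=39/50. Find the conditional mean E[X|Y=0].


P(Y=0) = 6/50
E[X|Y=0] = (0*2 + 1*4)/6 = 4/6 = 2/3

2/3


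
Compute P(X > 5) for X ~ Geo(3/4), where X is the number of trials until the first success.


P(X > 5) = P(first 5 trials all fail) = (1-p)^5 = (1/4)^5 = 1/1024

1/1024


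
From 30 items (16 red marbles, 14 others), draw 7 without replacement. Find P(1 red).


P(X=1) = C(16,1)*C(14,6) / C(30,7)
= 16*3003 / 2035800
= 48048/2035800 = 154/6525

154/6525


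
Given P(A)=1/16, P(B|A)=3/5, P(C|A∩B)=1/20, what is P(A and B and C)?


P(A∩B∩C) = P(A) * P(B|A) * P(C|A∩B)
= 1/16 * 3/5 * 1/20
= 3/80 * 1/20 = 3/1600

3/1600


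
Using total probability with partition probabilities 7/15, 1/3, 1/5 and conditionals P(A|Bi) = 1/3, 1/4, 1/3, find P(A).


P(A) = P(A|B1)P(B1) + P(A|B2)P(B2) + P(A|B3)P(B3)
= 1/3*7/15 + 1/4*1/3 + 1/3*1/5
= 7/45 + 1/12 + 1/15 = 11/36

11/36


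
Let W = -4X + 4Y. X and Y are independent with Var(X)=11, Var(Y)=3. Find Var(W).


Independence => Cov(X,Y)=0
Var(-4X + 4Y) = (-4)^2*Var(X) + 4^2*Var(Y)
= 16*11 + 16*3 = 224

224


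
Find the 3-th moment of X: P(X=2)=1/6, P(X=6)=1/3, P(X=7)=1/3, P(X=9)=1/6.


E[X^3] = sum(x^3 * P(x))
= 8*1/6 + 216*1/3 + 343*1/3 + 729*1/6
= 1855/6

1855/6


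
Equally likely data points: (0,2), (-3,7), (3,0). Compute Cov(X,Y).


E[X]=0, E[Y]=3, E[XY]=-7
Cov(X,Y) = E[XY] - E[X]E[Y] = -7 - 0*3 = -7

-7


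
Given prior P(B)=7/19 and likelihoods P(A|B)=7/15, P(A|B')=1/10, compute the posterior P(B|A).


P(A) = P(A|B)P(B) + P(A|B')P(B') = 7/15*7/19 + 1/10*12/19 = 67/285
P(B|A) = P(A|B)P(B)/P(A) = (49/285)/(67/285) = 49/67

49/67


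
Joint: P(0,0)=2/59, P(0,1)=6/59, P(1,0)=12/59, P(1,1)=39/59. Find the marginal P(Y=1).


P(Y=1) = P(0,1)+P(1,1) = 6/59 + 39/59 = 45/59

45/59


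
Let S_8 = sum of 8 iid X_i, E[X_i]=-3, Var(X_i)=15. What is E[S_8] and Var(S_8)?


E[S_n] = n*mu = 8*-3 = -24
Var(S_n) = n*sigma^2 = 8*15 = 120

E[S_8]=-24, Var(S_8)=120


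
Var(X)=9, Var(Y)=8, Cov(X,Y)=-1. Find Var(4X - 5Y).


Var(4X - 5Y) = 4^2*Var(X) + (-5)^2*Var(Y) + 2*4*(-5)*Cov(X,Y)
= 16*9 + 25*8 - 40*(-1)
= 144 + 200 + 40 = 384

384


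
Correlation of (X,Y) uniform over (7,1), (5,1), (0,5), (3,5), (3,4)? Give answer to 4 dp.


Cov(X,Y) = -3.7200, Var(X) = 5.4400, Var(Y) = 3.3600
rho = Cov/(sqrt(VarX)*sqrt(VarY)) = -0.8701

-0.8701


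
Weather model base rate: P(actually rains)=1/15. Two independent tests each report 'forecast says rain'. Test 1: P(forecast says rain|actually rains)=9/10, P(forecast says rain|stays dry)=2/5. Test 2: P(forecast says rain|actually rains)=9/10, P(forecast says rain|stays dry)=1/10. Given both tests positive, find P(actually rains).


After test 1: P(+) = 9/10*1/15 + 2/5*14/15 = 13/30
P(B|+) = (3/50)/(13/30) = 9/65
After test 2 (use post1 as new prior): P(+) = 9/10*9/65 + 1/10*56/65 = 137/650
P(B|+,+) = (81/650)/(137/650) = 81/137

81/137


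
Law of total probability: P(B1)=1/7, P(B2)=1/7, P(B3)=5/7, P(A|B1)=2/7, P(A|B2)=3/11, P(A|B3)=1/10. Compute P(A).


P(A) = P(A|B1)P(B1) + P(A|B2)P(B2) + P(A|B3)P(B3)
= 2/7*1/7 + 3/11*1/7 + 1/10*5/7
= 2/49 + 3/77 + 1/14 = 163/1078

163/1078


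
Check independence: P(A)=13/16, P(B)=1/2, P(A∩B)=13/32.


P(A)*P(B) = 13/16*1/2 = 13/32
P(A∩B) = 13/32, which equals P(A)P(B), so independent

Yes, A and B are independent


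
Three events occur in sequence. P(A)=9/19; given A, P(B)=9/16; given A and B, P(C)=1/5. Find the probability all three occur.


P(A∩B∩C) = P(A) * P(B|A) * P(C|A∩B)
= 9/19 * 9/16 * 1/5
= 81/304 * 1/5 = 81/1520

81/1520


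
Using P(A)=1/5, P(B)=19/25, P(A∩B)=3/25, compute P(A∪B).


P(A∪B) = P(A) + P(B) - P(A∩B)
= 1/5 + 19/25 - 3/25 = 21/25

21/25


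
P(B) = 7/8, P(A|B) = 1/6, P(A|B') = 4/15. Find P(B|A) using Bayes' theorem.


P(A) = P(A|B)P(B) + P(A|B')P(B') = 1/6*7/8 + 4/15*1/8 = 43/240
P(B|A) = P(A|B)P(B)/P(A) = (7/48)/(43/240) = 35/43

35/43
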